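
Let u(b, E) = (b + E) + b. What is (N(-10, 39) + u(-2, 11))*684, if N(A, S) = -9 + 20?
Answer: 12312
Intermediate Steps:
u(b, E) = E + 2*b (u(b, E) = (E + b) + b = E + 2*b)
N(A, S) = 11
(N(-10, 39) + u(-2, 11))*684 = (11 + (11 + 2*(-2)))*684 = (11 + (11 - 4))*684 = (11 + 7)*684 = 18*684 = 12312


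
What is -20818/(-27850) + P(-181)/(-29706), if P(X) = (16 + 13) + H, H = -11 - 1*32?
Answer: 154702352/206828025 ≈ 0.74798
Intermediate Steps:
H = -43 (H = -11 - 32 = -43)
P(X) = -14 (P(X) = (16 + 13) - 43 = 29 - 43 = -14)
-20818/(-27850) + P(-181)/(-29706) = -20818/(-27850) - 14/(-29706) = -20818*(-1/27850) - 14*(-1/29706) = 10409/13925 + 7/14853 = 154702352/206828025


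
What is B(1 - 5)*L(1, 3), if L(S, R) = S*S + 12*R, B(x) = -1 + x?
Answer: -185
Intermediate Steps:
L(S, R) = S**2 + 12*R
B(1 - 5)*L(1, 3) = (-1 + (1 - 5))*(1**2 + 12*3) = (-1 - 4)*(1 + 36) = -5*37 = -185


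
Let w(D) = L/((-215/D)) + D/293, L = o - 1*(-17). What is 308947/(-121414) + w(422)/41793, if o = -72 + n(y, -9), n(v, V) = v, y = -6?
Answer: -812453455488841/319652712749490 ≈ -2.5417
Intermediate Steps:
o = -78 (o = -72 - 6 = -78)
L = -61 (L = -78 - 1*(-17) = -78 + 17 = -61)
w(D) = 18088*D/62995 (w(D) = -61*(-D/215) + D/293 = -(-61)*D/215 + D*(1/293) = 61*D/215 + D/293 = 18088*D/62995)
308947/(-121414) + w(422)/41793 = 308947/(-121414) + ((18088/62995)*422)/41793 = 308947*(-1/121414) + (7633136/62995)*(1/41793) = -308947/121414 + 7633136/2632750035 = -812453455488841/319652712749490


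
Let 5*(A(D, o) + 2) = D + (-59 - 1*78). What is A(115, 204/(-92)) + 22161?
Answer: 110773/5 ≈ 22155.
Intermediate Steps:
A(D, o) = -147/5 + D/5 (A(D, o) = -2 + (D + (-59 - 1*78))/5 = -2 + (D + (-59 - 78))/5 = -2 + (D - 137)/5 = -2 + (-137 + D)/5 = -2 + (-137/5 + D/5) = -147/5 + D/5)
A(115, 204/(-92)) + 22161 = (-147/5 + (⅕)*115) + 22161 = (-147/5 + 23) + 22161 = -32/5 + 22161 = 110773/5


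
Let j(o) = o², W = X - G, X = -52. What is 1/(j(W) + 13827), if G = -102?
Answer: 1/16327 ≈ 6.1248e-5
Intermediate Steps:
W = 50 (W = -52 - 1*(-102) = -52 + 102 = 50)
1/(j(W) + 13827) = 1/(50² + 13827) = 1/(2500 + 13827) = 1/16327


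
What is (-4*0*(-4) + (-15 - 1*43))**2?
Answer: 3364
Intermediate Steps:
(-4*0*(-4) + (-15 - 1*43))**2 = (0*(-4) + (-15 - 43))**2 = (0 - 58)**2 = (-58)**2 = 3364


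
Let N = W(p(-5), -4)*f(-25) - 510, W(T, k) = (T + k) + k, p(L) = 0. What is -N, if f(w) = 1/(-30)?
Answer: 7646/15 ≈ 509.73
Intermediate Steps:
f(w) = -1/30
W(T, k) = T + 2*k
N = -7646/15 (N = (0 + 2*(-4))*(-1/30) - 510 = (0 - 8)*(-1/30) - 510 = -8*(-1/30) - 510 = 4/15 - 510 = -7646/15 ≈ -509.73)
-N = -1*(-7646/15) = 7646/15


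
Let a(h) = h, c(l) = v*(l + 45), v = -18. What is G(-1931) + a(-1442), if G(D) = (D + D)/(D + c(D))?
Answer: -46172376/32017 ≈ -1442.1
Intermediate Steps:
c(l) = -810 - 18*l (c(l) = -18*(l + 45) = -18*(45 + l) = -810 - 18*l)
G(D) = 2*D/(-810 - 17*D) (G(D) = (D + D)/(D + (-810 - 18*D)) = (2*D)/(-810 - 17*D) = 2*D/(-810 - 17*D))
G(-1931) + a(-1442) = 2*(-1931)/(-810 - 17*(-1931)) - 1442 = 2*(-1931)/(-810 + 32827) - 1442 = 2*(-1931)/32017 - 1442 = 2*(-1931)*(1/32017) - 1442 = -3862/32017 - 1442 = -46172376/32017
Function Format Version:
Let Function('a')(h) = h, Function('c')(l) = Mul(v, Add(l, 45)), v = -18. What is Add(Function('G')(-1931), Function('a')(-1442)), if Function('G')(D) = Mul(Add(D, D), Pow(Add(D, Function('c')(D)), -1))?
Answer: Rational(-46172376, 32017) ≈ -1442.1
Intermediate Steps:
Function('c')(l) = Add(-810, Mul(-18, l)) (Function('c')(l) = Mul(-18, Add(l, 45)) = Mul(-18, Add(45, l)) = Add(-810, Mul(-18, l)))
Function('G')(D) = Mul(2, D, Pow(Add(-810, Mul(-17, D)), -1)) (Function('G')(D) = Mul(Add(D, D), Pow(Add(D, Add(-810, Mul(-18, D))), -1)) = Mul(Mul(2, D), Pow(Add(-810, Mul(-17, D)), -1)) = Mul(2, D, Pow(Add(-810, Mul(-17, D)), -1)))
Add(Function('G')(-1931), Function('a')(-1442)) = Add(Mul(2, -1931, Pow(Add(-810, Mul(-17, -1931)), -1)), -1442) = Add(Mul(2, -1931, Pow(Add(-810, 32827), -1)), -1442) = Add(Mul(2, -1931, Pow(32017, -1)), -1442) = Add(Mul(2, -1931, Rational(1, 32017)), -1442) = Add(Rational(-3862, 32017), -1442) = Rational(-46172376, 32017)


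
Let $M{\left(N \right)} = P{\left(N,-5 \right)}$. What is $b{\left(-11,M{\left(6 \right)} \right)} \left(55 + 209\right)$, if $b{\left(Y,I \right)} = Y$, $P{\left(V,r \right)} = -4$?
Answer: $-2904$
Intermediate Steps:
$M{\left(N \right)} = -4$
$b{\left(-11,M{\left(6 \right)} \right)} \left(55 + 209\right) = - 11 \left(55 + 209\right) = \left(-11\right) 264 = -2904$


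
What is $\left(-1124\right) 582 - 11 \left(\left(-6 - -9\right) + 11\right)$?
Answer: $-654322$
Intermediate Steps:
$\left(-1124\right) 582 - 11 \left(\left(-6 - -9\right) + 11\right) = -654168 - 11 \left(\left(-6 + 9\right) + 11\right) = -654168 - 11 \left(3 + 11\right) = -654168 - 154 = -654322$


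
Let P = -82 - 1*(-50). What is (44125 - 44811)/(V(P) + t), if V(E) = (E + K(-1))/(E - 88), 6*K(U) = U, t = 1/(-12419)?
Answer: -6133992480/2396147 ≈ -2559.9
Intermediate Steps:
P = -32 (P = -82 + 50 = -32)
t = -1/12419 ≈ -8.0522e-5
K(U) = U/6
V(E) = (-1/6 + E)/(-88 + E) (V(E) = (E + (1/6)*(-1))/(E - 88) = (E - 1/6)/(-88 + E) = (-1/6 + E)/(-88 + E))
(44125 - 44811)/(V(P) + t) = (44125 - 44811)/((-1/6 - 32)/(-88 - 32) - 1/12419) = -686/(-193/6/(-120) - 1/12419) = -686/(-1/120*(-193/6) - 1/12419) = -686/(193/720 - 1/12419) = -686/2396147/8941680 = -686*8941680/2396147 = -6133992480/2396147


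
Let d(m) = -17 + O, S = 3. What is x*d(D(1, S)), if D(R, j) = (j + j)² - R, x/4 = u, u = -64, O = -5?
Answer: 5632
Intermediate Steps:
x = -256 (x = 4*(-64) = -256)
D(R, j) = -R + 4*j² (D(R, j) = (2*j)² - R = 4*j² - R = -R + 4*j²)
d(m) = -22 (d(m) = -17 - 5 = -22)
x*d(D(1, S)) = -256*(-22) = 5632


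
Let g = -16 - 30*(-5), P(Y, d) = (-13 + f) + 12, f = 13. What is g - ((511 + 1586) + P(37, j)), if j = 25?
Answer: -1975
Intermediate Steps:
P(Y, d) = 12 (P(Y, d) = (-13 + 13) + 12 = 0 + 12 = 12)
g = 134 (g = -16 + 150 = 134)
g - ((511 + 1586) + P(37, j)) = 134 - ((511 + 1586) + 12) = 134 - (2097 + 12) = 134 - 1*2109 = 134 - 2109 = -1975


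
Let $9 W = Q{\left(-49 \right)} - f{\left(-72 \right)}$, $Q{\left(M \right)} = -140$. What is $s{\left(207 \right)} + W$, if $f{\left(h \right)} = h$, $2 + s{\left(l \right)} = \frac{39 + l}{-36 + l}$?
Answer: $- \frac{1388}{171} \approx -8.117$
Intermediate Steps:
$s{\left(l \right)} = -2 + \frac{39 + l}{-36 + l}$
$W = - \frac{68}{9}$ ($W = \frac{-140 - -72}{9} = \frac{-140 + 72}{9} = \frac{1}{9} \left(-68\right) = - \frac{68}{9} \approx -7.5556$)
$s{\left(207 \right)} + W = \frac{111 - 207}{-36 + 207} - \frac{68}{9} = \frac{111 - 207}{171} - \frac{68}{9} = \frac{1}{171} \left(-96\right) - \frac{68}{9} = - \frac{32}{57} - \frac{68}{9} = - \frac{1388}{171}$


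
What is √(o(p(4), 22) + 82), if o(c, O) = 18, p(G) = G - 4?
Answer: 10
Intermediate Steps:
p(G) = -4 + G
√(o(p(4), 22) + 82) = √(18 + 82) = √100 = 10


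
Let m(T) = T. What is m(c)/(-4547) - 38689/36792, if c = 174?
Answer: -26045813/23899032 ≈ -1.0898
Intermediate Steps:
m(c)/(-4547) - 38689/36792 = 174/(-4547) - 38689/36792 = 174*(-1/4547) - 38689*1/36792 = -174/4547 - 5527/5256 = -26045813/23899032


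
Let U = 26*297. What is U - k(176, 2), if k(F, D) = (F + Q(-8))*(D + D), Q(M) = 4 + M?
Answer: 7034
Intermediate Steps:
k(F, D) = 2*D*(-4 + F) (k(F, D) = (F + (4 - 8))*(D + D) = (F - 4)*(2*D) = (-4 + F)*(2*D) = 2*D*(-4 + F))
U = 7722
U - k(176, 2) = 7722 - 2*2*(-4 + 176) = 7722 - 2*2*172 = 7722 - 1*688 = 7722 - 688 = 7034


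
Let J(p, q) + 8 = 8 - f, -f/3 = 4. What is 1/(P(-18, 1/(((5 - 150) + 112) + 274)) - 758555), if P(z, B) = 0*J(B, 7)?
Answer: -1/758555 ≈ -1.3183e-6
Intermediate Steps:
f = -12 (f = -3*4 = -12)
J(p, q) = 12 (J(p, q) = -8 + (8 - 1*(-12)) = -8 + (8 + 12) = -8 + 20 = 12)
P(z, B) = 0 (P(z, B) = 0*12 = 0)
1/(P(-18, 1/(((5 - 150) + 112) + 274)) - 758555) = 1/(0 - 758555) = 1/(-758555) = -1/758555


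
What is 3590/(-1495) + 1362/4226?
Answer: -1313515/631787 ≈ -2.0790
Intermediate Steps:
3590/(-1495) + 1362/4226 = 3590*(-1/1495) + 1362*(1/4226) = -718/299 + 681/2113 = -1313515/631787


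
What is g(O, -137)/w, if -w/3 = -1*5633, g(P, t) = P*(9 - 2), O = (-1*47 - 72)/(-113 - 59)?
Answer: 833/2906628 ≈ 0.00028659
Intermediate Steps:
O = 119/172 (O = (-47 - 72)/(-172) = -119*(-1/172) = 119/172 ≈ 0.69186)
g(P, t) = 7*P (g(P, t) = P*7 = 7*P)
w = 16899 (w = -(-3)*5633 = -3*(-5633) = 16899)
g(O, -137)/w = (7*(119/172))/16899 = (833/172)*(1/16899) = 833/2906628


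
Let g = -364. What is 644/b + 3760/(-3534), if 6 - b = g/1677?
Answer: 72643766/708567 ≈ 102.52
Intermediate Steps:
b = 802/129 (b = 6 - (-364)/1677 = 6 - 1*(-28/129) = 6 + 28/129 = 802/129 ≈ 6.2171)
644/b + 3760/(-3534) = 644/(802/129) + 3760/(-3534) = 644*(129/802) + 3760*(-1/3534) = 41538/401 - 1880/1767 = 72643766/708567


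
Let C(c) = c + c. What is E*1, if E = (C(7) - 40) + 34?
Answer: 8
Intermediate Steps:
C(c) = 2*c
E = 8 (E = (2*7 - 40) + 34 = (14 - 40) + 34 = -26 + 34 = 8)
E*1 = 8*1 = 8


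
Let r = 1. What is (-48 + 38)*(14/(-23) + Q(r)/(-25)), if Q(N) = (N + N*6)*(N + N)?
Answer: 1344/115 ≈ 11.687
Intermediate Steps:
Q(N) = 14*N² (Q(N) = (N + 6*N)*(2*N) = (7*N)*(2*N) = 14*N²)
(-48 + 38)*(14/(-23) + Q(r)/(-25)) = (-48 + 38)*(14/(-23) + (14*1²)/(-25)) = -10*(14*(-1/23) + (14*1)*(-1/25)) = -10*(-14/23 + 14*(-1/25)) = -10*(-14/23 - 14/25) = -10*(-672/575) = 1344/115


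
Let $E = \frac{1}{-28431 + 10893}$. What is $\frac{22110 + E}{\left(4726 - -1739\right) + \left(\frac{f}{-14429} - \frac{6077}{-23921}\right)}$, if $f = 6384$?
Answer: $\frac{133839520389328511}{39133753346231052} \approx 3.4201$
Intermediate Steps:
$E = - \frac{1}{17538}$ ($E = \frac{1}{-17538} = - \frac{1}{17538} \approx -5.7019 \cdot 10^{-5}$)
$\frac{22110 + E}{\left(4726 - -1739\right) + \left(\frac{f}{-14429} - \frac{6077}{-23921}\right)} = \frac{22110 - \frac{1}{17538}}{\left(4726 - -1739\right) + \left(\frac{6384}{-14429} - \frac{6077}{-23921}\right)} = \frac{387765179}{17538 \left(\left(4726 + 1739\right) + \left(6384 \left(- \frac{1}{14429}\right) - - \frac{6077}{23921}\right)\right)} = \frac{387765179}{17538 \left(6465 + \left(- \frac{6384}{14429} + \frac{6077}{23921}\right)\right)} = \frac{387765179}{17538 \left(6465 - \frac{65026631}{345156109}\right)} = \frac{387765179}{17538 \cdot \frac{2231369218054}{345156109}} = \frac{387765179}{17538} \cdot \frac{345156109}{2231369218054} = \frac{133839520389328511}{39133753346231052}$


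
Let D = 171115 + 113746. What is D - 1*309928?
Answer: -25067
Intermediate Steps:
D = 284861
D - 1*309928 = 284861 - 1*309928 = 284861 - 309928 = -25067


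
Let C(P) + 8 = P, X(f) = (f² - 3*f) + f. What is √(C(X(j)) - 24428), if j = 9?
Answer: I*√24373 ≈ 156.12*I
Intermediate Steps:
X(f) = f² - 2*f
C(P) = -8 + P
√(C(X(j)) - 24428) = √((-8 + 9*(-2 + 9)) - 24428) = √((-8 + 9*7) - 24428) = √((-8 + 63) - 24428) = √(55 - 24428) = √(-24373) = I*√24373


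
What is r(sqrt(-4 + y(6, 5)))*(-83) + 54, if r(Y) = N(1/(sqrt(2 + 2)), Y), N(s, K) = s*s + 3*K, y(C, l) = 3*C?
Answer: 133/4 - 249*sqrt(14) ≈ -898.42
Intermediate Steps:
N(s, K) = s**2 + 3*K
r(Y) = 1/4 + 3*Y (r(Y) = (1/(sqrt(2 + 2)))**2 + 3*Y = (1/(sqrt(4)))**2 + 3*Y = (1/2)**2 + 3*Y = 1/4 + 3*Y)
r(sqrt(-4 + y(6, 5)))*(-83) + 54 = (1/4 + 3*sqrt(-4 + 3*6))*(-83) + 54 = (1/4 + 3*sqrt(-4 + 18))*(-83) + 54 = (1/4 + 3*sqrt(14))*(-83) + 54 = (-83/4 - 249*sqrt(14)) + 54 = 133/4 - 249*sqrt(14)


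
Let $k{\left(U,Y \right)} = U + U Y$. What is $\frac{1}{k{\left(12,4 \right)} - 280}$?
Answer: $- \frac{1}{220} \approx -0.0045455$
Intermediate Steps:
$\frac{1}{k{\left(12,4 \right)} - 280} = \frac{1}{12 \left(1 + 4\right) - 280} = \frac{1}{12 \cdot 5 - 280} = \frac{1}{60 - 280} = \frac{1}{-220} = - \frac{1}{220}$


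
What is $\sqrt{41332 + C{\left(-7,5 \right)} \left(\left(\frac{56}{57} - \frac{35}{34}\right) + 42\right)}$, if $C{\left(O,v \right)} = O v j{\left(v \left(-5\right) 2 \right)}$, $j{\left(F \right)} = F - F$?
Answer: $2 \sqrt{10333} \approx 203.3$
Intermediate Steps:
$j{\left(F \right)} = 0$
$C{\left(O,v \right)} = 0$ ($C{\left(O,v \right)} = O v 0 = 0$)
$\sqrt{41332 + C{\left(-7,5 \right)} \left(\left(\frac{56}{57} - \frac{35}{34}\right) + 42\right)} = \sqrt{41332 + 0 \left(\left(\frac{56}{57} - \frac{35}{34}\right) + 42\right)} = \sqrt{41332 + 0 \left(- \frac{91}{1938} + 42\right)} = \sqrt{41332 + 0 \cdot \frac{81305}{1938}} = \sqrt{41332 + 0} = \sqrt{41332} = 2 \sqrt{10333}$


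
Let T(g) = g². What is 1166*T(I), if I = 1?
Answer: 1166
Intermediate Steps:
1166*T(I) = 1166*1² = 1166*1 = 1166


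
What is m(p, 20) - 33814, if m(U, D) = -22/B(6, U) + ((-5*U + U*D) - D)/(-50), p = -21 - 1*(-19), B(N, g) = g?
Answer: -33802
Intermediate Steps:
p = -2 (p = -21 + 19 = -2)
m(U, D) = -22/U + U/10 + D/50 - D*U/50 (m(U, D) = -22/U + ((-5*U + U*D) - D)/(-50) = -22/U + ((-5*U + D*U) - D)*(-1/50) = -22/U + (-D - 5*U + D*U)*(-1/50) = -22/U + (U/10 + D/50 - D*U/50) = -22/U + U/10 + D/50 - D*U/50)
m(p, 20) - 33814 = (1/50)*(-1100 - 2*(20 + 5*(-2) - 1*20*(-2)))/(-2) - 33814 = (1/50)*(-½)*(-1100 - 2*(20 - 10 + 40)) - 33814 = (1/50)*(-½)*(-1100 - 2*50) - 33814 = (1/50)*(-½)*(-1100 - 100) - 33814 = (1/50)*(-½)*(-1200) - 33814 = 12 - 33814 = -33802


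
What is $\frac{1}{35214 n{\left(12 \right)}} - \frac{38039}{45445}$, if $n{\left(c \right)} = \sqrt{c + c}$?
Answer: $- \frac{38039}{45445} + \frac{\sqrt{6}}{422568} \approx -0.83703$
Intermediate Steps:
$n{\left(c \right)} = \sqrt{2} \sqrt{c}$ ($n{\left(c \right)} = \sqrt{2 c} = \sqrt{2} \sqrt{c}$)
$\frac{1}{35214 n{\left(12 \right)}} - \frac{38039}{45445} = \frac{1}{35214 \sqrt{2} \sqrt{12}} - \frac{38039}{45445} = \frac{1}{35214 \sqrt{2} \cdot 2 \sqrt{3}} - \frac{38039}{45445} = \frac{1}{35214 \cdot 2 \sqrt{6}} - \frac{38039}{45445} = \frac{\frac{1}{12} \sqrt{6}}{35214} - \frac{38039}{45445} = \frac{\sqrt{6}}{422568} - \frac{38039}{45445} = - \frac{38039}{45445} + \frac{\sqrt{6}}{422568}$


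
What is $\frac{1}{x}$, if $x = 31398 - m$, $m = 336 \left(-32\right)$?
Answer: $\frac{1}{42150} \approx 2.3725 \cdot 10^{-5}$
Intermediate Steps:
$m = -10752$
$x = 42150$ ($x = 31398 - -10752 = 31398 + 10752 = 42150$)
$\frac{1}{x} = \frac{1}{42150}$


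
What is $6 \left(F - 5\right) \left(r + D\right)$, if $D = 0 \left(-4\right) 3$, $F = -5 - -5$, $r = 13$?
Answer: $-390$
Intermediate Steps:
$F = 0$ ($F = -5 + 5 = 0$)
$D = 0$ ($D = 0 \cdot 3 = 0$)
$6 \left(F - 5\right) \left(r + D\right) = 6 \left(0 - 5\right) \left(13 + 0\right) = 6 \left(-5\right) 13 = \left(-30\right) 13 = -390$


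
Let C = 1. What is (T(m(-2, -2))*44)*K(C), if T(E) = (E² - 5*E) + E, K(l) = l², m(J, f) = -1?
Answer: 220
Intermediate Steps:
T(E) = E² - 4*E
(T(m(-2, -2))*44)*K(C) = (-(-4 - 1)*44)*1² = (-1*(-5)*44)*1 = (5*44)*1 = 220*1 = 220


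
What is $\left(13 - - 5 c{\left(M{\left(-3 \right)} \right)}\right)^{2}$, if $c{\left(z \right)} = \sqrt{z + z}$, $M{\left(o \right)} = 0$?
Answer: $169$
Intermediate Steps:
$c{\left(z \right)} = \sqrt{2} \sqrt{z}$ ($c{\left(z \right)} = \sqrt{2 z} = \sqrt{2} \sqrt{z}$)
$\left(13 - - 5 c{\left(M{\left(-3 \right)} \right)}\right)^{2} = \left(13 - - 5 \sqrt{2} \sqrt{0}\right)^{2} = \left(13 - - 5 \sqrt{2} \cdot 0\right)^{2} = \left(13 - \left(-5\right) 0\right)^{2} = \left(13 - 0\right)^{2} = \left(13 + 0\right)^{2} = 13^{2} = 169$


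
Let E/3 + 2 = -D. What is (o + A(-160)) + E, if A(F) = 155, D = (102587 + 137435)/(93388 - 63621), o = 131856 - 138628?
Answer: -197866907/29767 ≈ -6647.2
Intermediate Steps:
o = -6772
D = 240022/29767 ≈ 8.0634
E = -898668/29767 (E = -6 + 3*(-1*240022/29767) = -6 + 3*(-240022/29767) = -6 - 720066/29767 = -898668/29767 ≈ -30.190)
(o + A(-160)) + E = (-6772 + 155) - 898668/29767 = -6617 - 898668/29767 = -197866907/29767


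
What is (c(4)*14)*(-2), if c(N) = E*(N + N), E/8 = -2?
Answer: 3584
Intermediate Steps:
E = -16 (E = 8*(-2) = -16)
c(N) = -32*N (c(N) = -16*(N + N) = -32*N)
(c(4)*14)*(-2) = (-32*4*14)*(-2) = -128*14*(-2) = -1792*(-2) = 3584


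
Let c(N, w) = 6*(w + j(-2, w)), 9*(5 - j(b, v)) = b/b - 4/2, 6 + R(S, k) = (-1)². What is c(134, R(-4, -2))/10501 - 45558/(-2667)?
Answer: 478406336/28006167 ≈ 17.082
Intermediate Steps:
R(S, k) = -5 (R(S, k) = -6 + (-1)² = -6 + 1 = -5)
j(b, v) = 46/9 (j(b, v) = 5 - (b/b - 4/2)/9 = 5 - (1 - 4*½)/9 = 5 - (1 - 2)/9 = 5 - ⅑*(-1) = 5 + ⅑ = 46/9)
c(N, w) = 92/3 + 6*w (c(N, w) = 6*(w + 46/9) = 6*(46/9 + w) = 92/3 + 6*w)
c(134, R(-4, -2))/10501 - 45558/(-2667) = (92/3 + 6*(-5))/10501 - 45558/(-2667) = (92/3 - 30)*(1/10501) - 45558*(-1/2667) = (⅔)*(1/10501) + 15186/889 = 2/31503 + 15186/889 = 478406336/28006167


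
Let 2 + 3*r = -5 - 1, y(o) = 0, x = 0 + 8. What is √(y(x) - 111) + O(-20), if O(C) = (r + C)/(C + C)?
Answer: 17/30 + I*√111 ≈ 0.56667 + 10.536*I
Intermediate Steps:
x = 8
r = -8/3 (r = -⅔ + (-5 - 1)/3 = -⅔ + (⅓)*(-6) = -⅔ - 2 = -8/3 ≈ -2.6667)
O(C) = (-8/3 + C)/(2*C) (O(C) = (-8/3 + C)/(C + C) = (-8/3 + C)/((2*C)) = (-8/3 + C)*(1/(2*C)) = (-8/3 + C)/(2*C))
√(y(x) - 111) + O(-20) = √(0 - 111) + (⅙)*(-8 + 3*(-20))/(-20) = √(-111) + (⅙)*(-1/20)*(-8 - 60) = I*√111 + (⅙)*(-1/20)*(-68) = I*√111 + 17/30 = 17/30 + I*√111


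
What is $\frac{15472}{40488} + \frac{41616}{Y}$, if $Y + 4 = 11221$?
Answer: $\frac{77437418}{18923079} \approx 4.0922$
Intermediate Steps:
$Y = 11217$ ($Y = -4 + 11221 = 11217$)
$\frac{15472}{40488} + \frac{41616}{Y} = \frac{15472}{40488} + \frac{41616}{11217} = 15472 \cdot \frac{1}{40488} + 41616 \cdot \frac{1}{11217} = \frac{1934}{5061} + \frac{13872}{3739} = \frac{77437418}{18923079}$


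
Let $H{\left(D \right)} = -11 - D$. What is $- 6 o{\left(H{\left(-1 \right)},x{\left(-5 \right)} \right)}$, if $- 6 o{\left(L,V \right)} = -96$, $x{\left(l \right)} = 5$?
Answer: $-96$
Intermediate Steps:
$o{\left(L,V \right)} = 16$ ($o{\left(L,V \right)} = \left(- \frac{1}{6}\right) \left(-96\right) = 16$)
$- 6 o{\left(H{\left(-1 \right)},x{\left(-5 \right)} \right)} = \left(-6\right) 16 = -96$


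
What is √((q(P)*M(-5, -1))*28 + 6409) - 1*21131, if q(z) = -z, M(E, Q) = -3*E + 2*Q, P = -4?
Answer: -21131 + 11*√65 ≈ -21042.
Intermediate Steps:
√((q(P)*M(-5, -1))*28 + 6409) - 1*21131 = √(((-1*(-4))*(-3*(-5) + 2*(-1)))*28 + 6409) - 1*21131 = √((4*(15 - 2))*28 + 6409) - 21131 = √((4*13)*28 + 6409) - 21131 = √(52*28 + 6409) - 21131 = √(1456 + 6409) - 21131 = √7865 - 21131 = 11*√65 - 21131 = -21131 + 11*√65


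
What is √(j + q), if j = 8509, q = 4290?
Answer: √12799 ≈ 113.13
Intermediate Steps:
√(j + q) = √(8509 + 4290) = √12799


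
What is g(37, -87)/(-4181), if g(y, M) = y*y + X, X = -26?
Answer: -1343/4181 ≈ -0.32122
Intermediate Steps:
g(y, M) = -26 + y² (g(y, M) = y*y - 26 = y² - 26 = -26 + y²)
g(37, -87)/(-4181) = (-26 + 37²)/(-4181) = (-26 + 1369)*(-1/4181) = 1343*(-1/4181) = -1343/4181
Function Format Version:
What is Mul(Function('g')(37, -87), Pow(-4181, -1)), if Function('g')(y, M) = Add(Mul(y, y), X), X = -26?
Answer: Rational(-1343, 4181) ≈ -0.32122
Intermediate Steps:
Function('g')(y, M) = Add(-26, Pow(y, 2)) (Function('g')(y, M) = Add(Mul(y, y), -26) = Add(Pow(y, 2), -26) = Add(-26, Pow(y, 2)))
Mul(Function('g')(37, -87), Pow(-4181, -1)) = Mul(Add(-26, Pow(37, 2)), Pow(-4181, -1)) = Mul(Add(-26, 1369), Rational(-1, 4181)) = Mul(1343, Rational(-1, 4181)) = Rational(-1343, 4181)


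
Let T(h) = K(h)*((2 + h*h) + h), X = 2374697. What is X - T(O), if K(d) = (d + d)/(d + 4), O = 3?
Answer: 2374685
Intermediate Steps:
K(d) = 2*d/(4 + d) (K(d) = (2*d)/(4 + d) = 2*d/(4 + d))
T(h) = 2*h*(2 + h + h²)/(4 + h) (T(h) = (2*h/(4 + h))*((2 + h*h) + h) = (2*h/(4 + h))*((2 + h²) + h) = (2*h/(4 + h))*(2 + h + h²) = 2*h*(2 + h + h²)/(4 + h))
X - T(O) = 2374697 - 2*3*(2 + 3 + 3²)/(4 + 3) = 2374697 - 2*3*(2 + 3 + 9)/7 = 2374697 - 2*3*14/7 = 2374697 - 1*12 = 2374697 - 12 = 2374685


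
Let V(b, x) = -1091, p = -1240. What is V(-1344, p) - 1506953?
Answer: -1508044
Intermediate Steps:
V(-1344, p) - 1506953 = -1091 - 1506953 = -1508044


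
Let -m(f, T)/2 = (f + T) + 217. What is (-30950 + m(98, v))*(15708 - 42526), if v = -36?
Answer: 844981544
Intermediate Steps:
m(f, T) = -434 - 2*T - 2*f (m(f, T) = -2*((f + T) + 217) = -2*((T + f) + 217) = -2*(217 + T + f) = -434 - 2*T - 2*f)
(-30950 + m(98, v))*(15708 - 42526) = (-30950 + (-434 - 2*(-36) - 2*98))*(15708 - 42526) = (-30950 + (-434 + 72 - 196))*(-26818) = (-30950 - 558)*(-26818) = -31508*(-26818) = 844981544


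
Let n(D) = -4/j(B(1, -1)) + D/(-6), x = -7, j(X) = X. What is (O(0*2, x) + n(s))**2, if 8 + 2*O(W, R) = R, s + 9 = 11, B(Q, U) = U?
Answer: 529/36 ≈ 14.694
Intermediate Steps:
s = 2 (s = -9 + 11 = 2)
O(W, R) = -4 + R/2
n(D) = 4 - D/6 (n(D) = -4/(-1) + D/(-6) = -4*(-1) + D*(-1/6) = 4 - D/6)
(O(0*2, x) + n(s))**2 = ((-4 + (1/2)*(-7)) + (4 - 1/6*2))**2 = ((-4 - 7/2) + (4 - 1/3))**2 = (-15/2 + 11/3)**2 = (-23/6)**2 = 529/36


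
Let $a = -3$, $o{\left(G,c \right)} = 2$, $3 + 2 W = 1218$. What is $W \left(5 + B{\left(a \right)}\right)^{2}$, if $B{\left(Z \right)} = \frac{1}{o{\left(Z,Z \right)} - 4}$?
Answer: $\frac{98415}{8} \approx 12302.0$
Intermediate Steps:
$W = \frac{1215}{2}$ ($W = - \frac{3}{2} + \frac{1}{2} \cdot 1218 = - \frac{3}{2} + 609 = \frac{1215}{2} \approx 607.5$)
$B{\left(Z \right)} = - \frac{1}{2}$ ($B{\left(Z \right)} = \frac{1}{2 - 4} = \frac{1}{-2} = - \frac{1}{2}$)
$W \left(5 + B{\left(a \right)}\right)^{2} = \frac{1215 \left(5 - \frac{1}{2}\right)^{2}}{2} = \frac{1215 \left(\frac{9}{2}\right)^{2}}{2} = \frac{1215}{2} \cdot \frac{81}{4} = \frac{98415}{8}$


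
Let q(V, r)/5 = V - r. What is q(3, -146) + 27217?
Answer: 27962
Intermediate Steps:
q(V, r) = -5*r + 5*V (q(V, r) = 5*(V - r) = -5*r + 5*V)
q(3, -146) + 27217 = (-5*(-146) + 5*3) + 27217 = (730 + 15) + 27217 = 745 + 27217 = 27962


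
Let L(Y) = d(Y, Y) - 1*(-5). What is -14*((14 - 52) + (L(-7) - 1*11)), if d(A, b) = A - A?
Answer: 616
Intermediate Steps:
d(A, b) = 0
L(Y) = 5 (L(Y) = 0 - 1*(-5) = 0 + 5 = 5)
-14*((14 - 52) + (L(-7) - 1*11)) = -14*((14 - 52) + (5 - 1*11)) = -14*(-38 + (5 - 11)) = -14*(-38 - 6) = -14*(-44) = 616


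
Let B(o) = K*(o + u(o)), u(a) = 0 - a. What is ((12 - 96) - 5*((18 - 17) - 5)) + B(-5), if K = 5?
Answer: -64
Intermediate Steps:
u(a) = -a
B(o) = 0 (B(o) = 5*(o - o) = 5*0 = 0)
((12 - 96) - 5*((18 - 17) - 5)) + B(-5) = ((12 - 96) - 5*((18 - 17) - 5)) + 0 = (-84 - 5*(1 - 5)) + 0 = (-84 - 5*(-4)) + 0 = (-84 + 20) + 0 = -64 + 0 = -64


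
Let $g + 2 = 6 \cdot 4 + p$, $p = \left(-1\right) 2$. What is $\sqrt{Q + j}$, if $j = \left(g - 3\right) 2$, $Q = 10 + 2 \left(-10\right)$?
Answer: $2 \sqrt{6} \approx 4.899$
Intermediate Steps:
$p = -2$
$g = 20$ ($g = -2 + \left(6 \cdot 4 - 2\right) = -2 + \left(24 - 2\right) = -2 + 22 = 20$)
$Q = -10$ ($Q = 10 - 20 = -10$)
$j = 34$ ($j = \left(20 - 3\right) 2 = 17 \cdot 2 = 34$)
$\sqrt{Q + j} = \sqrt{-10 + 34} = \sqrt{24} = 2 \sqrt{6}$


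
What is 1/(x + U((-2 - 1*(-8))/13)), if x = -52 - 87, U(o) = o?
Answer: -13/1801 ≈ -0.0072182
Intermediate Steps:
x = -139
1/(x + U((-2 - 1*(-8))/13)) = 1/(-139 + (-2 - 1*(-8))/13) = 1/(-139 + (-2 + 8)*(1/13)) = 1/(-139 + 6*(1/13)) = 1/(-139 + 6/13) = 1/(-1801/13) = -13/1801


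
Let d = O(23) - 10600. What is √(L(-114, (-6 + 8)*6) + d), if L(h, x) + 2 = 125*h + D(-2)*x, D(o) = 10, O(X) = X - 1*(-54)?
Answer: I*√24655 ≈ 157.02*I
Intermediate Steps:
O(X) = 54 + X (O(X) = X + 54 = 54 + X)
d = -10523 (d = (54 + 23) - 10600 = 77 - 10600 = -10523)
L(h, x) = -2 + 10*x + 125*h (L(h, x) = -2 + (125*h + 10*x) = -2 + (10*x + 125*h) = -2 + 10*x + 125*h)
√(L(-114, (-6 + 8)*6) + d) = √((-2 + 10*((-6 + 8)*6) + 125*(-114)) - 10523) = √((-2 + 10*(2*6) - 14250) - 10523) = √((-2 + 10*12 - 14250) - 10523) = √((-2 + 120 - 14250) - 10523) = √(-14132 - 10523) = √(-24655) = I*√24655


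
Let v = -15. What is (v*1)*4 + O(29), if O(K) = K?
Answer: -31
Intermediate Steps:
(v*1)*4 + O(29) = -15*1*4 + 29 = -15*4 + 29 = -60 + 29 = -31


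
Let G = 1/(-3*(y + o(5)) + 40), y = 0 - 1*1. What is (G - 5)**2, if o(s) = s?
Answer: 19321/784 ≈ 24.644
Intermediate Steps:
y = -1 (y = 0 - 1 = -1)
G = 1/28 (G = 1/(-3*(-1 + 5) + 40) = 1/(-3*4 + 40) = 1/(-12 + 40) = 1/28 ≈ 0.035714)
(G - 5)**2 = (1/28 - 5)**2 = (-139/28)**2 = 19321/784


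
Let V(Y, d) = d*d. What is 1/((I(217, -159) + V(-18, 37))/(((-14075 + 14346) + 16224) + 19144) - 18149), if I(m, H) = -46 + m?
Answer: -35639/646810671 ≈ -5.5100e-5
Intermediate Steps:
V(Y, d) = d²
1/((I(217, -159) + V(-18, 37))/(((-14075 + 14346) + 16224) + 19144) - 18149) = 1/(((-46 + 217) + 37²)/(((-14075 + 14346) + 16224) + 19144) - 18149) = 1/((171 + 1369)/((271 + 16224) + 19144) - 18149) = 1/(1540/(16495 + 19144) - 18149) = 1/(1540/35639 - 18149) = 1/(-646810671/35639) = -35639/646810671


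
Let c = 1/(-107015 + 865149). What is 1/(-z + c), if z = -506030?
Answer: 758134/383638548021 ≈ 1.9762e-6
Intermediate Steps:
c = 1/758134 ≈ 1.3190e-6
1/(-z + c) = 1/(-1*(-506030) + 1/758134) = 1/(506030 + 1/758134) = 1/(383638548021/758134) = 758134/383638548021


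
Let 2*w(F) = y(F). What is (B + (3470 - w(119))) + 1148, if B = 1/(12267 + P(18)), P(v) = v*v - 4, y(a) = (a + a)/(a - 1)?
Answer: 6857460653/1485266 ≈ 4617.0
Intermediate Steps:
y(a) = 2*a/(-1 + a) (y(a) = (2*a)/(-1 + a) = 2*a/(-1 + a))
w(F) = F/(-1 + F) (w(F) = (2*F/(-1 + F))/2 = F/(-1 + F))
P(v) = -4 + v**2 (P(v) = v**2 - 4 = -4 + v**2)
B = 1/12587 (B = 1/(12267 + (-4 + 18**2)) = 1/(12267 + (-4 + 324)) = 1/(12267 + 320) = 1/12587 ≈ 7.9447e-5)
(B + (3470 - w(119))) + 1148 = (1/12587 + (3470 - 119/(-1 + 119))) + 1148 = (1/12587 + (3470 - 119/118)) + 1148 = (1/12587 + 409341/118) + 1148 = 5152375285/1485266 + 1148 = 6857460653/1485266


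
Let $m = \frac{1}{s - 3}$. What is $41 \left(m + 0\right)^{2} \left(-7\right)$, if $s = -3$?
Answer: $- \frac{287}{36} \approx -7.9722$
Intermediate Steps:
$m = - \frac{1}{6}$ ($m = \frac{1}{-3 - 3} = \frac{1}{-6} = - \frac{1}{6} \approx -0.16667$)
$41 \left(m + 0\right)^{2} \left(-7\right) = 41 \left(- \frac{1}{6} + 0\right)^{2} \left(-7\right) = 41 \left(- \frac{1}{6}\right)^{2} \left(-7\right) = 41 \cdot \frac{1}{36} \left(-7\right) = \frac{41}{36} \left(-7\right) = - \frac{287}{36}$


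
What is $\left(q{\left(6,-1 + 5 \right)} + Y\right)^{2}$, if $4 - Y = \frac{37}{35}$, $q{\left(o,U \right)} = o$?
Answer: $\frac{97969}{1225} \approx 79.975$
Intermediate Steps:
$Y = \frac{103}{35}$ ($Y = 4 - \frac{37}{35} = \frac{103}{35} \approx 2.9429$)
$\left(q{\left(6,-1 + 5 \right)} + Y\right)^{2} = \left(6 + \frac{103}{35}\right)^{2} = \left(\frac{313}{35}\right)^{2} = \frac{97969}{1225}$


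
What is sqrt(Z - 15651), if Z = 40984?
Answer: 7*sqrt(517) ≈ 159.16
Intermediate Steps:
sqrt(Z - 15651) = sqrt(40984 - 15651) = sqrt(25333) = 7*sqrt(517)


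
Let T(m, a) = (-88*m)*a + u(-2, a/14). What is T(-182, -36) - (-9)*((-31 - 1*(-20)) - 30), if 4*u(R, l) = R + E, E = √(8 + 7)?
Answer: -1153891/2 + √15/4 ≈ -5.7695e+5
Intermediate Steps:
E = √15 ≈ 3.8730
u(R, l) = R/4 + √15/4 (u(R, l) = (R + √15)/4 = R/4 + √15/4)
T(m, a) = -½ + √15/4 - 88*a*m (T(m, a) = (-88*m)*a + ((¼)*(-2) + √15/4) = -88*a*m + (-½ + √15/4) = -½ + √15/4 - 88*a*m)
T(-182, -36) - (-9)*((-31 - 1*(-20)) - 30) = (-½ + √15/4 - 88*(-36)*(-182)) - (-9)*((-31 - 1*(-20)) - 30) = (-½ + √15/4 - 576576) - (-9)*((-31 + 20) - 30) = (-1153153/2 + √15/4) - (-9)*(-11 - 30) = (-1153153/2 + √15/4) - (-9)*(-41) = (-1153153/2 + √15/4) - 1*369 = (-1153153/2 + √15/4) - 369 = -1153891/2 + √15/4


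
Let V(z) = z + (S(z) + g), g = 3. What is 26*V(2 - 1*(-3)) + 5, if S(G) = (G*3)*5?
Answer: 2163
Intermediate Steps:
S(G) = 15*G (S(G) = (3*G)*5 = 15*G)
V(z) = 3 + 16*z (V(z) = z + (15*z + 3) = z + (3 + 15*z) = 3 + 16*z)
26*V(2 - 1*(-3)) + 5 = 26*(3 + 16*(2 - 1*(-3))) + 5 = 26*(3 + 16*(2 + 3)) + 5 = 26*(3 + 16*5) + 5 = 26*(3 + 80) + 5 = 26*83 + 5 = 2158 + 5 = 2163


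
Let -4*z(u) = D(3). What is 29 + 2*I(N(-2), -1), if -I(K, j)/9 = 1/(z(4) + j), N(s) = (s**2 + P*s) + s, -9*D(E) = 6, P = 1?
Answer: 253/5 ≈ 50.600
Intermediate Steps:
D(E) = -2/3 (D(E) = -1/9*6 = -2/3)
z(u) = 1/6 (z(u) = -1/4*(-2/3) = 1/6)
N(s) = s**2 + 2*s (N(s) = (s**2 + 1*s) + s = (s**2 + s) + s = (s + s**2) + s = s**2 + 2*s)
I(K, j) = -9/(1/6 + j)
29 + 2*I(N(-2), -1) = 29 + 2*(-54/(1 + 6*(-1))) = 29 + 2*(-54/(1 - 6)) = 29 + 2*(-54/(-5)) = 29 + 2*(-54*(-1/5)) = 29 + 2*(54/5) = 29 + 108/5 = 253/5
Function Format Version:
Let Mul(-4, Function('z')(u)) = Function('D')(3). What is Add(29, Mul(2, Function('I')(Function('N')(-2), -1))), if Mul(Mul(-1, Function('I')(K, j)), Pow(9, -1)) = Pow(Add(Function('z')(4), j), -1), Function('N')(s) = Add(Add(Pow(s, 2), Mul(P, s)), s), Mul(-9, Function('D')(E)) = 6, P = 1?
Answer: Rational(253, 5) ≈ 50.600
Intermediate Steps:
Function('D')(E) = Rational(-2, 3) (Function('D')(E) = Mul(Rational(-1, 9), 6) = Rational(-2, 3))
Function('z')(u) = Rational(1, 6) (Function('z')(u) = Mul(Rational(-1, 4), Rational(-2, 3)) = Rational(1, 6))
Function('N')(s) = Add(Pow(s, 2), Mul(2, s)) (Function('N')(s) = Add(Add(Pow(s, 2), Mul(1, s)), s) = Add(Add(Pow(s, 2), s), s) = Add(Add(s, Pow(s, 2)), s) = Add(Pow(s, 2), Mul(2, s)))
Function('I')(K, j) = Mul(-9, Pow(Add(Rational(1, 6), j), -1))
Add(29, Mul(2, Function('I')(Function('N')(-2), -1))) = Add(29, Mul(2, Mul(-54, Pow(Add(1, Mul(6, -1)), -1)))) = Add(29, Mul(2, Mul(-54, Pow(Add(1, -6), -1)))) = Add(29, Mul(2, Mul(-54, Pow(-5, -1)))) = Add(29, Mul(2, Mul(-54, Rational(-1, 5)))) = Add(29, Mul(2, Rational(54, 5))) = Add(29, Rational(108, 5)) = Rational(253, 5)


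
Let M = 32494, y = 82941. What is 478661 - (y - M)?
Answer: 428214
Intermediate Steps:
478661 - (y - M) = 478661 - (82941 - 1*32494) = 478661 - (82941 - 32494) = 478661 - 1*50447 = 478661 - 50447 = 428214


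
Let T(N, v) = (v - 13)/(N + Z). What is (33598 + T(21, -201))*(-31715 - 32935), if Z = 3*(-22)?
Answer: -6517254440/3 ≈ -2.1724e+9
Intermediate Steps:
Z = -66
T(N, v) = (-13 + v)/(-66 + N) (T(N, v) = (v - 13)/(N - 66) = (-13 + v)/(-66 + N))
(33598 + T(21, -201))*(-31715 - 32935) = (33598 + (-13 - 201)/(-66 + 21))*(-31715 - 32935) = (33598 - 214/(-45))*(-64650) = (33598 - 1/45*(-214))*(-64650) = (33598 + 214/45)*(-64650) = (1512124/45)*(-64650) = -6517254440/3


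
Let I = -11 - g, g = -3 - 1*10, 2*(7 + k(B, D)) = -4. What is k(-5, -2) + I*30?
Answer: 51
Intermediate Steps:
k(B, D) = -9 (k(B, D) = -7 + (½)*(-4) = -7 - 2 = -9)
g = -13 (g = -3 - 10 = -13)
I = 2 (I = -11 - 1*(-13) = -11 + 13 = 2)
k(-5, -2) + I*30 = -9 + 2*30 = -9 + 60 = 51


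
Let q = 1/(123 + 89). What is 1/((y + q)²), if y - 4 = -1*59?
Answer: 44944/135932281 ≈ 0.00033064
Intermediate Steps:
y = -55 (y = 4 - 1*59 = 4 - 59 = -55)
q = 1/212 ≈ 0.0047170
1/((y + q)²) = 1/((-55 + 1/212)²) = 1/((-11659/212)²) = 1/(135932281/44944) = 44944/135932281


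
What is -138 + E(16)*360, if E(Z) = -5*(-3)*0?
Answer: -138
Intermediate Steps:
E(Z) = 0 (E(Z) = 15*0 = 0)
-138 + E(16)*360 = -138 + 0*360 = -138 + 0 = -138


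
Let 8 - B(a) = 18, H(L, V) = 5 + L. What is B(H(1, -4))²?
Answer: 100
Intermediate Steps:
B(a) = -10 (B(a) = 8 - 1*18 = 8 - 18 = -10)
B(H(1, -4))² = (-10)² = 100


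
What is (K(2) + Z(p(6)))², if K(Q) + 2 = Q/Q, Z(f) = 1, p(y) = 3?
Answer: 0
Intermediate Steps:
K(Q) = -1 (K(Q) = -2 + Q/Q = -2 + 1 = -1)
(K(2) + Z(p(6)))² = (-1 + 1)² = 0² = 0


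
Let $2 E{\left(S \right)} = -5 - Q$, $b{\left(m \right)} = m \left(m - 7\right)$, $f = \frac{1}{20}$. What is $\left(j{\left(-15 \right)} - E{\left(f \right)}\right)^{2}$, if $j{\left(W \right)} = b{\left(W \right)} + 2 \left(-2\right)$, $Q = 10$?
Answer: $\frac{444889}{4} \approx 1.1122 \cdot 10^{5}$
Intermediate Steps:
$f = \frac{1}{20} \approx 0.05$
$b{\left(m \right)} = m \left(-7 + m\right)$ ($b{\left(m \right)} = m \left(m - 7\right) = m \left(-7 + m\right)$)
$E{\left(S \right)} = - \frac{15}{2}$ ($E{\left(S \right)} = \frac{-5 - 10}{2} = \frac{1}{2} \left(-15\right) = - \frac{15}{2}$)
$j{\left(W \right)} = -4 + W \left(-7 + W\right)$ ($j{\left(W \right)} = W \left(-7 + W\right) + 2 \left(-2\right) = W \left(-7 + W\right) - 4 = -4 + W \left(-7 + W\right)$)
$\left(j{\left(-15 \right)} - E{\left(f \right)}\right)^{2} = \left(\left(-4 - 15 \left(-7 - 15\right)\right) - - \frac{15}{2}\right)^{2} = \left(\left(-4 - -330\right) + \frac{15}{2}\right)^{2} = \left(\left(-4 + 330\right) + \frac{15}{2}\right)^{2} = \left(326 + \frac{15}{2}\right)^{2} = \left(\frac{667}{2}\right)^{2} = \frac{444889}{4}$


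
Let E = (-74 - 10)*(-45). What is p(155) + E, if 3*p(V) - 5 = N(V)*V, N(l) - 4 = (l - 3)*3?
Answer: 82645/3 ≈ 27548.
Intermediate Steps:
E = 3780 (E = -84*(-45) = 3780)
N(l) = -5 + 3*l (N(l) = 4 + (l - 3)*3 = 4 + (-3 + l)*3 = 4 + (-9 + 3*l) = -5 + 3*l)
p(V) = 5/3 + V*(-5 + 3*V)/3 (p(V) = 5/3 + ((-5 + 3*V)*V)/3 = 5/3 + (V*(-5 + 3*V))/3 = 5/3 + V*(-5 + 3*V)/3)
p(155) + E = (5/3 + (⅓)*155*(-5 + 3*155)) + 3780 = (5/3 + (⅓)*155*(-5 + 465)) + 3780 = (5/3 + (⅓)*155*460) + 3780 = (5/3 + 71300/3) + 3780 = 71305/3 + 3780 = 82645/3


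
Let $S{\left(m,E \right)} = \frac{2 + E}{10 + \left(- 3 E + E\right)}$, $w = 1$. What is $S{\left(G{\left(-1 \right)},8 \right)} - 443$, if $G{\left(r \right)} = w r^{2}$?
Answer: $- \frac{1334}{3} \approx -444.67$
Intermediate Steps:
$G{\left(r \right)} = r^{2}$ ($G{\left(r \right)} = 1 r^{2} = r^{2}$)
$S{\left(m,E \right)} = \frac{2 + E}{10 - 2 E}$
$S{\left(G{\left(-1 \right)},8 \right)} - 443 = \frac{-2 - 8}{2 \left(-5 + 8\right)} - 443 = \frac{-2 - 8}{2 \cdot 3} - 443 = \frac{1}{2} \cdot \frac{1}{3} \left(-10\right) - 443 = - \frac{5}{3} - 443 = - \frac{1334}{3}$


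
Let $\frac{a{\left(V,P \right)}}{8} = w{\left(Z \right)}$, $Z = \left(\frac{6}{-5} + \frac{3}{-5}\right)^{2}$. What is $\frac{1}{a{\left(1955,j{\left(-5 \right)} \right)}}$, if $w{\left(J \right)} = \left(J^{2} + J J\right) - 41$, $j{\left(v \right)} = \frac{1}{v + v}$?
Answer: $- \frac{625}{100024} \approx -0.0062485$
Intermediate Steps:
$j{\left(v \right)} = \frac{1}{2 v}$
$Z = \frac{81}{25}$ ($Z = \left(6 \left(- \frac{1}{5}\right) + 3 \left(- \frac{1}{5}\right)\right)^{2} = \left(- \frac{6}{5} - \frac{3}{5}\right)^{2} = \left(- \frac{9}{5}\right)^{2} = \frac{81}{25} \approx 3.24$)
$w{\left(J \right)} = -41 + 2 J^{2}$ ($w{\left(J \right)} = \left(J^{2} + J^{2}\right) - 41 = 2 J^{2} - 41 = -41 + 2 J^{2}$)
$a{\left(V,P \right)} = - \frac{100024}{625}$ ($a{\left(V,P \right)} = 8 \left(-41 + 2 \left(\frac{81}{25}\right)^{2}\right) = 8 \left(-41 + 2 \cdot \frac{6561}{625}\right) = 8 \left(-41 + \frac{13122}{625}\right) = 8 \left(- \frac{12503}{625}\right) = - \frac{100024}{625}$)
$\frac{1}{a{\left(1955,j{\left(-5 \right)} \right)}} = \frac{1}{- \frac{100024}{625}} = - \frac{625}{100024}$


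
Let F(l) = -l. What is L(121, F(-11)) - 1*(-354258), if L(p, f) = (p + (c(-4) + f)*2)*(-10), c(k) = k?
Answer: 352908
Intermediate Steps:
L(p, f) = 80 - 20*f - 10*p (L(p, f) = (p + (-4 + f)*2)*(-10) = (p + (-8 + 2*f))*(-10) = (-8 + p + 2*f)*(-10) = 80 - 20*f - 10*p)
L(121, F(-11)) - 1*(-354258) = (80 - (-20)*(-11) - 10*121) - 1*(-354258) = (80 - 20*11 - 1210) + 354258 = (80 - 220 - 1210) + 354258 = -1350 + 354258 = 352908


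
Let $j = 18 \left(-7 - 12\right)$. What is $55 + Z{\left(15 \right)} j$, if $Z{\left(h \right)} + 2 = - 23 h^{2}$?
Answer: $1770589$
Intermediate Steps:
$Z{\left(h \right)} = -2 - 23 h^{2}$
$j = -342$ ($j = 18 \left(-19\right) = -342$)
$55 + Z{\left(15 \right)} j = 55 + \left(-2 - 23 \cdot 15^{2}\right) \left(-342\right) = 55 + \left(-2 - 5175\right) \left(-342\right) = 55 - -1770534 = 55 + 1770534 = 1770589$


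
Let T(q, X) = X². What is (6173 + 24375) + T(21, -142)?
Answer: 50712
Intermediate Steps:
(6173 + 24375) + T(21, -142) = (6173 + 24375) + (-142)² = 30548 + 20164 = 50712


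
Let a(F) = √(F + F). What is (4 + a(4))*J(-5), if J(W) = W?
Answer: -20 - 10*√2 ≈ -34.142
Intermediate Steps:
a(F) = √2*√F (a(F) = √(2*F) = √2*√F)
(4 + a(4))*J(-5) = (4 + √2*√4)*(-5) = (4 + √2*2)*(-5) = (4 + 2*√2)*(-5) = -20 - 10*√2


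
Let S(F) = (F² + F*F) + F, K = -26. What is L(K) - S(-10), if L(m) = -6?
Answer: -196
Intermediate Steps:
S(F) = F + 2*F² (S(F) = (F² + F²) + F = 2*F² + F = F + 2*F²)
L(K) - S(-10) = -6 - (-10)*(1 + 2*(-10)) = -6 - (-10)*(1 - 20) = -6 - (-10)*(-19) = -6 - 1*190 = -6 - 190 = -196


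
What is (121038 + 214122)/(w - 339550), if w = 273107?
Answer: -17640/3497 ≈ -5.0443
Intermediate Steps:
(121038 + 214122)/(w - 339550) = (121038 + 214122)/(273107 - 339550) = 335160/(-66443) = 335160*(-1/66443) = -17640/3497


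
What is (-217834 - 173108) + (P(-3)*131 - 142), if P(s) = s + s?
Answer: -391870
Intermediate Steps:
P(s) = 2*s
(-217834 - 173108) + (P(-3)*131 - 142) = (-217834 - 173108) + ((2*(-3))*131 - 142) = -390942 + (-6*131 - 142) = -390942 + (-786 - 142) = -390942 - 928 = -391870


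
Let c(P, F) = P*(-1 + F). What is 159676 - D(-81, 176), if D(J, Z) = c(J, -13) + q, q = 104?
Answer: 158438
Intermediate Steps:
D(J, Z) = 104 - 14*J (D(J, Z) = J*(-1 - 13) + 104 = J*(-14) + 104 = -14*J + 104 = 104 - 14*J)
159676 - D(-81, 176) = 159676 - (104 - 14*(-81)) = 159676 - (104 + 1134) = 159676 - 1*1238 = 159676 - 1238 = 158438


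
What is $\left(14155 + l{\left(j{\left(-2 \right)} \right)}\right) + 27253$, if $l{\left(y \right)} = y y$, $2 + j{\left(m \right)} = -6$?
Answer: $41472$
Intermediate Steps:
$j{\left(m \right)} = -8$ ($j{\left(m \right)} = -2 - 6 = -8$)
$l{\left(y \right)} = y^{2}$
$\left(14155 + l{\left(j{\left(-2 \right)} \right)}\right) + 27253 = \left(14155 + \left(-8\right)^{2}\right) + 27253 = \left(14155 + 64\right) + 27253 = 14219 + 27253 = 41472$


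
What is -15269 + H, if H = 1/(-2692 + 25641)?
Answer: -350408280/22949 ≈ -15269.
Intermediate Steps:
H = 1/22949 ≈ 4.3575e-5
-15269 + H = -15269 + 1/22949 = -350408280/22949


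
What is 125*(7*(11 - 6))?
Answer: 4375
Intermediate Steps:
125*(7*(11 - 6)) = 125*(7*5) = 125*35 = 4375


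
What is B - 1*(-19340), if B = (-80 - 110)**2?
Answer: 55440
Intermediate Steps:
B = 36100 (B = (-190)**2 = 36100)
B - 1*(-19340) = 36100 - 1*(-19340) = 36100 + 19340 = 55440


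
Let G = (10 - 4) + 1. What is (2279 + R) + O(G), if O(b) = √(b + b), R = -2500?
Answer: -221 + √14 ≈ -217.26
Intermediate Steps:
G = 7 (G = 6 + 1 = 7)
O(b) = √2*√b (O(b) = √(2*b) = √2*√b)
(2279 + R) + O(G) = (2279 - 2500) + √2*√7 = -221 + √14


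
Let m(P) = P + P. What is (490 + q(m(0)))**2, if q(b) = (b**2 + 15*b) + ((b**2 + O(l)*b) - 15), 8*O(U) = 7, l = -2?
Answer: 225625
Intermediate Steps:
O(U) = 7/8 (O(U) = (1/8)*7 = 7/8)
m(P) = 2*P
q(b) = -15 + 2*b**2 + 127*b/8 (q(b) = (b**2 + 15*b) + ((b**2 + 7*b/8) - 15) = (b**2 + 15*b) + (-15 + b**2 + 7*b/8) = -15 + 2*b**2 + 127*b/8)
(490 + q(m(0)))**2 = (490 + (-15 + 2*(2*0)**2 + 127*(2*0)/8))**2 = (490 + (-15 + 2*0**2 + (127/8)*0))**2 = (490 + (-15 + 2*0 + 0))**2 = (490 + (-15 + 0 + 0))**2 = (490 - 15)**2 = 475**2 = 225625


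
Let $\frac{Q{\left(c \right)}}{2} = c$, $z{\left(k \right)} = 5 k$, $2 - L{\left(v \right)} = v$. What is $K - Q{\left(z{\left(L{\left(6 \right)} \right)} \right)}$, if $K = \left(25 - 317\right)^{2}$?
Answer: $85304$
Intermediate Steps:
$L{\left(v \right)} = 2 - v$
$Q{\left(c \right)} = 2 c$
$K = 85264$ ($K = \left(-292\right)^{2} = 85264$)
$K - Q{\left(z{\left(L{\left(6 \right)} \right)} \right)} = 85264 - 2 \cdot 5 \left(2 - 6\right) = 85264 - 2 \cdot 5 \left(-4\right) = 85264 - 2 \left(-20\right) = 85264 - -40 = 85264 + 40 = 85304$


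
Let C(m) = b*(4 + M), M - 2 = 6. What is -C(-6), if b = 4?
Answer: -48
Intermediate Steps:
M = 8 (M = 2 + 6 = 8)
C(m) = 48 (C(m) = 4*(4 + 8) = 4*12 = 48)
-C(-6) = -1*48 = -48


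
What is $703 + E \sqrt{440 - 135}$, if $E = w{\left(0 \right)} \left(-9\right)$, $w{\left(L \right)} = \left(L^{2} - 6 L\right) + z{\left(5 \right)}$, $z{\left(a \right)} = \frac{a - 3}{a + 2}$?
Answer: $703 - \frac{18 \sqrt{305}}{7} \approx 658.09$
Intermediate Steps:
$z{\left(a \right)} = \frac{-3 + a}{2 + a}$
$w{\left(L \right)} = \frac{2}{7} + L^{2} - 6 L$ ($w{\left(L \right)} = \left(L^{2} - 6 L\right) + \frac{-3 + 5}{2 + 5} = \left(L^{2} - 6 L\right) + \frac{1}{7} \cdot 2 = \left(L^{2} - 6 L\right) + \frac{2}{7} = \frac{2}{7} + L^{2} - 6 L$)
$E = - \frac{18}{7}$ ($E = \left(\frac{2}{7} + 0^{2} - 0\right) \left(-9\right) = \left(\frac{2}{7} + 0 + 0\right) \left(-9\right) = \frac{2}{7} \left(-9\right) = - \frac{18}{7} \approx -2.5714$)
$703 + E \sqrt{440 - 135} = 703 - \frac{18 \sqrt{440 - 135}}{7} = 703 - \frac{18 \sqrt{305}}{7}$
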